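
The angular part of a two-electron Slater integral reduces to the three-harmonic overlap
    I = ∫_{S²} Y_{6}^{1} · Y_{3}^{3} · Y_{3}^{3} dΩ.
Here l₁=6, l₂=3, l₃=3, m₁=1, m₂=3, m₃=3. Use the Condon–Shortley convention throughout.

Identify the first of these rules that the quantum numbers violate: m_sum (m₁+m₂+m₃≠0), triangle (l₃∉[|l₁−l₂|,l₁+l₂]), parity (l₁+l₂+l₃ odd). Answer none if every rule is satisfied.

azimuthal sum: 1 + 3 + 3 = 7  ✗
3 ≤ 3 ≤ 9 (triangle on l)
L = 6 + 3 + 3 = 12 (even)

m_sum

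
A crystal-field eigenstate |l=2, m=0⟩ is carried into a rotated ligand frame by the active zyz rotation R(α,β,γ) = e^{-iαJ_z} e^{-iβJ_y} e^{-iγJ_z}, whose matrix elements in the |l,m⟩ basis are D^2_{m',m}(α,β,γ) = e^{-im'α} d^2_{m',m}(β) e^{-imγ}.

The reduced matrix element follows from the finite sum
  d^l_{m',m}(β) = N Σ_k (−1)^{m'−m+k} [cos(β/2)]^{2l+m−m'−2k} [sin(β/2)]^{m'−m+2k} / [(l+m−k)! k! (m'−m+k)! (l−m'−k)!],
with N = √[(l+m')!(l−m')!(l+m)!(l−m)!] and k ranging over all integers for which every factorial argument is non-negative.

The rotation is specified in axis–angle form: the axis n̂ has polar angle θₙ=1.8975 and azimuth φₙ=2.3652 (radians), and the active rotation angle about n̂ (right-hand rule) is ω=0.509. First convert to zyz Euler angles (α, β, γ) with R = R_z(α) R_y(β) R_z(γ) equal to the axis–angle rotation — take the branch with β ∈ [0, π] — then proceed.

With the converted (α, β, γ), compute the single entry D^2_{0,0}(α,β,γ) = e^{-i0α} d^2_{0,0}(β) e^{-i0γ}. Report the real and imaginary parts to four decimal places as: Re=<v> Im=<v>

Axis–angle → zyz. n̂ = (sinθₙcosφₙ, sinθₙsinφₙ, cosθₙ) = (-0.675708, +0.663647, -0.320923), ω = 0.5090.
R = I cosω + sinω [n̂]ₓ + (1−cosω) n̂n̂ᵀ gives
  R = [+0.931112, +0.099540, +0.350887; -0.213234, +0.929064, +0.302277; -0.295908, -0.356274, +0.886288]
β = atan2(√(R₁₃²+R₂₃²), R₃₃) = 0.481528; α = atan2(R₂₃, R₁₃) mod 2π = 0.711112; γ = atan2(R₃₂, −R₃₁) mod 2π = 5.405490
D^2_{0,0}(0.7111,0.4815,5.4055) = e^{-i·0·0.7111}·d^2_{0,0}(0.4815)·e^{-i·0·5.4055}. Compute d first:
c=cos(0.481528/2)=0.971156, s=sin(0.481528/2)=0.238445; N=√[2·2·2·2]=4.000000
The bounds max(0,m−m')=0 and min(l+m,l−m')=2 give 3 terms
  k=0: (−1)^0·4.0000/(4)·0.9712^4·0.2384^0 = +0.889521
  k=1: (−1)^1·4.0000/(1)·0.9712^2·0.2384^2 = -0.214493
  k=2: (−1)^2·4.0000/(4)·0.9712^0·0.2384^4 = +0.003233
d^2_{0,0}(0.4815) = +0.889521 -0.214493 +0.003233 = +0.678260
Phases: e^{-i·(0)·0.7111}=+1.000000+0.000000i, e^{-i·(0)·5.4055}=+1.000000+0.000000i ⇒ D=+0.678260+0.000000i

Re=0.6783 Im=0.0000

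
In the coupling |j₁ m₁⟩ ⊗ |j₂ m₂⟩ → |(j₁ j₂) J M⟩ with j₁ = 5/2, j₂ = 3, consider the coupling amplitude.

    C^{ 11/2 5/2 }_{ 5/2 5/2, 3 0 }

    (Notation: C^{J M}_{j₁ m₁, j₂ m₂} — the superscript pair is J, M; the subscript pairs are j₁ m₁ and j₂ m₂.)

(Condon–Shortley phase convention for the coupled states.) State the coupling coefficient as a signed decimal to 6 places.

triangle: 0!×5!×6!/12! = 86400/479001600
(j±m)!: 5!×0!×3!×3!×8!×3! = 1045094400
prefactor² = (2J+1)×Δ×N² = 24883200/11
  k=0: +1/(0!×0!×0!×3!×5!×3!) = 1/4320
Σ = 1/4320  ⇒  CG² = 24883200/11×(1/4320)² = 4/33
CG = +√(4/33) = +0.348155

+√(4/33) = +0.348155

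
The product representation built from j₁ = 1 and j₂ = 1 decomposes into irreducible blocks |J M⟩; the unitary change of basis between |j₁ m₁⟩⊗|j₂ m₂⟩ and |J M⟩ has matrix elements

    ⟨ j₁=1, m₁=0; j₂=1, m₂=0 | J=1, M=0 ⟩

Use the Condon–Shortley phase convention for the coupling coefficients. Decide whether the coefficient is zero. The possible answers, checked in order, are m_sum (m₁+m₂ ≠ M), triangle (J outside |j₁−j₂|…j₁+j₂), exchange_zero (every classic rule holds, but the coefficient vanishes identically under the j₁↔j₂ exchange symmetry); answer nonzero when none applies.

exchange_zero

m-sum: m₁+m₂ = 0+0 = 0, M = 0  ✓
triangle: |j₁−j₂| = 0 ≤ J = 1 ≤ j₁+j₂ = 2  ✓
exchange: j₁=j₂ and m₁=m₂, and (−1)^(j₁+j₂−J) = (−1)^1 = −1 forces ⟨j₁m₁;j₂m₂|JM⟩ = −⟨j₂m₂;j₁m₁|JM⟩ = −⟨j₁m₁;j₂m₂|JM⟩ ⇒ the coefficient vanishes identically
Racah sum check: Σ_k collapses to 0 ⇒ CG = 0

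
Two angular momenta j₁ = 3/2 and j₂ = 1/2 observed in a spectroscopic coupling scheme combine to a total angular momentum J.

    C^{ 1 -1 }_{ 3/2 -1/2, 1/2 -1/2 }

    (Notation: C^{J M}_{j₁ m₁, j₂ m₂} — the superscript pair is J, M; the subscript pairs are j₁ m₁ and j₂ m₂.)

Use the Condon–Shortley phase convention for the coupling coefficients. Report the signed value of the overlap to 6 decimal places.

+√(1/4) = +0.500000

√[3·1!2!0!/4! · 1!2!0!1!0!2!] = √(1)
  +(−1)^0/∏(0,1,2,0,0,0)! = 1/2  (running 1/2)
⟨..|..⟩ = √(1)·(1/2) = +0.500000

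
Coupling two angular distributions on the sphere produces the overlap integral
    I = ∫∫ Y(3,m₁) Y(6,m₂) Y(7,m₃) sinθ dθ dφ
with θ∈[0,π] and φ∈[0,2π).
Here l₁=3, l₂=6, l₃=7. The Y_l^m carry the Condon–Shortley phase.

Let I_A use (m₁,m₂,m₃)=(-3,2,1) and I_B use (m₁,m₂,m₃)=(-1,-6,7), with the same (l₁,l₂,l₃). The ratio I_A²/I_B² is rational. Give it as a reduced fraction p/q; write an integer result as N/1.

700/1573

Shared (l₁,l₂,l₃)=(3,6,7): N and (l;000)² cancel in I_A²/I_B².
A: Δ = 2!·4!·10!/17! = 1/2042040; Racah Σ t=2..2: t=2:+1/829440 = 1/829440; ⇒ 3j(3 6 7; -3 2 1)² = 35/2431, sgn +1
B: Δ = 2!·4!·10!/17! = 1/2042040; Racah Σ t=0..0: t=0:+1/174182400 = 1/174182400; ⇒ 3j(3 6 7; -1 -6 7)² = 11/340, sgn +1
I_A²/I_B² = (35/2431)/(11/340) = 700/1573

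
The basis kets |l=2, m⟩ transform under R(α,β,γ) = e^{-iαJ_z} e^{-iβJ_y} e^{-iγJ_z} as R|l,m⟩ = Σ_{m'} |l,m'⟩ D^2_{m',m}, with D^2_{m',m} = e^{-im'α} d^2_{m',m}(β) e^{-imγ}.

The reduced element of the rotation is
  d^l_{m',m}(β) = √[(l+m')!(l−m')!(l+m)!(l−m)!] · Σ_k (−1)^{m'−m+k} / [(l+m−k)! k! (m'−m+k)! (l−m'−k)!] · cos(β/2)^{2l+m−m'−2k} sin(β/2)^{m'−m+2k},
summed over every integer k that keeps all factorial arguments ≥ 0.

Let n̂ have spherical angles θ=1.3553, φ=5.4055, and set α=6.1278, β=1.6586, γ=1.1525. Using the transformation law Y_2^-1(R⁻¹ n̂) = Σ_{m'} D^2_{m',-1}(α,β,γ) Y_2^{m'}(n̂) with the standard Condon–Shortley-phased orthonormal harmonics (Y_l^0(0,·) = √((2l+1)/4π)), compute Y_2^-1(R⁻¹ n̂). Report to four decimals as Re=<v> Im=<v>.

Re=-0.3862 Im=0.0049

Need the full column D^2_{m',-1} for m'=−2..2 at α=6.1278, β=1.6586, γ=1.1525.
cos(β/2)=0.675392, sin(β/2)=0.737459
d^2_{-2,-1}: single k=1 term ⇒ +0.454397;  D = +0.302708+0.338888i
d^2_{-1,-1}: k∈[0..1] ⇒ +0.208077 -0.744233 = -0.536156;  D = -0.290987-0.450322i
d^2_{0,-1}: k∈[0..1] ⇒ -0.556521 +0.663506 = +0.106985;  D = +0.043458+0.097761i
d^2_{1,-1}: k∈[0..1] ⇒ +0.744233 -0.295768 = +0.448465;  D = +0.116553+0.433054i
d^2_{2,-1}: single k=0 term ⇒ -0.541750;  D = -0.058140-0.538622i
Y_2^{m'}(θ=1.3553,φ=5.4055) and Σ D·Y over m':
  (+0.3027+0.3389i)·(-0.0677+0.3624i)  (-0.2910-0.4503i)·(+0.1031+0.1241i)  (+0.0435+0.0978i)·(-0.2721+0.0000i)  (+0.1166+0.4331i)·(-0.1031+0.1241i)  (-0.0581-0.5386i)·(-0.0677-0.3624i)
Y_2^-1(R⁻¹ n̂) = -0.386215+0.004925i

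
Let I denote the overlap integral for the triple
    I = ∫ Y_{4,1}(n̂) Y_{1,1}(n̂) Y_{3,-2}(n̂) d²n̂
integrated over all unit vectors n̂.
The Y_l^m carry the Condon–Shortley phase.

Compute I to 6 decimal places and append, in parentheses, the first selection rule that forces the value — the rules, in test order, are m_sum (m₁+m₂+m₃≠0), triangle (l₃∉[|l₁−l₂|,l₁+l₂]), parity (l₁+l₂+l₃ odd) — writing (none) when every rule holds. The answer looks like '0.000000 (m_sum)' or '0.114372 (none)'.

Checks pass: Σm=0; 8 even; l₃=3∈[3,5].
(2·4+1)(2·1+1)(2·3+1) = 189
Δ: 2! 6! 0! / 9! → 1/252
sum: t=1:−1/36 = -1/36
3j²(4 1 3; 0 0 0) = Δ·Π!·Σ² = 4/63  (sign +1)
sum: t=2:+1/240 = 1/240
3j²(4 1 3; 1 1 -2) = Δ·Π!·Σ² = 1/84  (sign -1)
combine: 4πI² = 189·4/63·1/84 = 1/7
take √, sign -1: I = -0.10662181
No selection rule forces the value: the integral is nonzero (none).

-0.106622 (none)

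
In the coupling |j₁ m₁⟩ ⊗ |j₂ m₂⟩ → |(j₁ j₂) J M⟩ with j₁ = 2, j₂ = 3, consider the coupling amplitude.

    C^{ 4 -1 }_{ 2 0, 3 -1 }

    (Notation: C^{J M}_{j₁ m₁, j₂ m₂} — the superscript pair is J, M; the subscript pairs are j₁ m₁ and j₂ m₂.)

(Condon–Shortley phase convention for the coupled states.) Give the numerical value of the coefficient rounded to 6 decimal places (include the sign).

triangle: 1!×3!×5!/10! = 720/3628800
(j±m)!: 2!×2!×2!×4!×3!×5! = 138240
prefactor² = (2J+1)×Δ×N² = 1728/7
  k=0: +1/(0!×1!×2!×2!×1!×3!) = 1/24
  k=1: −1/(1!×0!×1!×1!×2!×4!) = -1/48
Σ = 1/48  ⇒  CG² = 1728/7×(1/48)² = 3/28
CG = +√(3/28) = +0.327327

+√(3/28) ≈ +0.327327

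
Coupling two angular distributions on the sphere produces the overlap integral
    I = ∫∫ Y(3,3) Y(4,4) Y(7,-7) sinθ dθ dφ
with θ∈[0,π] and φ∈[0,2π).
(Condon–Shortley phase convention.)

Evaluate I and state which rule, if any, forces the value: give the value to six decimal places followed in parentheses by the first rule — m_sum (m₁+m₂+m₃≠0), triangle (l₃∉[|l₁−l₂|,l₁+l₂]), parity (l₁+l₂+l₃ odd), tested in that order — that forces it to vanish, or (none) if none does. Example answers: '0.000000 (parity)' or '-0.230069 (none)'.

Rules hold: Σm=0, L=14 even, 1≤7≤7.
N = 7·9·15 = 945
Δ = 0!·6!·8!/15! = 1/45045
Racah Σ t=0..0: t=0:+1/20736 = 1/20736
⇒ 3j(3 4 7; 0 0 0)² = 35/1287, sgn -1
Racah Σ t=0..0: t=0:+1/29030400 = 1/29030400
⇒ 3j(3 4 7; 3 4 -7)² = 1/15, sgn +1
4πI² = N·(3j₀)²·(3jₘ)² = 245/143
I = -1·√(1.71329/4π) = -0.36924115
No selection rule forces the value: the integral is nonzero (none).

-0.369241 (none)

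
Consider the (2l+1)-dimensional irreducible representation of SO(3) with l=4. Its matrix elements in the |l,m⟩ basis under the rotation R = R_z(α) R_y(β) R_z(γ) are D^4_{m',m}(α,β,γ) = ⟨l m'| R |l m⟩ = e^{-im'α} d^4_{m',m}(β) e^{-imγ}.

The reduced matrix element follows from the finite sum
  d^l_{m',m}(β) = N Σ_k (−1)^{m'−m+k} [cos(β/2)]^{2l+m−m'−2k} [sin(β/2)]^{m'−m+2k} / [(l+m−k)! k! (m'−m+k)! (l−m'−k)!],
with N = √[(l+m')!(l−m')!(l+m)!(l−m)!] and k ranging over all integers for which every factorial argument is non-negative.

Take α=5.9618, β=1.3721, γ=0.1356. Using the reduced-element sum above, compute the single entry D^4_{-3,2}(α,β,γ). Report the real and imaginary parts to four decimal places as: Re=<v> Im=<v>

Re=0.1356 Im=-0.3890

Split into d^4_{-3,2}(β=1.3721) × two z-phases.
Half-angle: c=0.773754, s=0.633486. N=√(1·5040·720·2)=2693.993318
Admissible k: 5..6 (factorial args all ≥0)
  k=5: (−1)^0·2693.9933/(240)·0.7738^3·0.6335^5 = +0.530492
  k=6: (−1)^1·2693.9933/(720)·0.7738^1·0.6335^7 = -0.118529
d^4_{-3,2}(1.3721) = +0.530492 -0.118529 = +0.411963
D = (+0.570111-0.821568i)·(+0.411963)·(+0.963450-0.267888i) = +0.135612-0.389002i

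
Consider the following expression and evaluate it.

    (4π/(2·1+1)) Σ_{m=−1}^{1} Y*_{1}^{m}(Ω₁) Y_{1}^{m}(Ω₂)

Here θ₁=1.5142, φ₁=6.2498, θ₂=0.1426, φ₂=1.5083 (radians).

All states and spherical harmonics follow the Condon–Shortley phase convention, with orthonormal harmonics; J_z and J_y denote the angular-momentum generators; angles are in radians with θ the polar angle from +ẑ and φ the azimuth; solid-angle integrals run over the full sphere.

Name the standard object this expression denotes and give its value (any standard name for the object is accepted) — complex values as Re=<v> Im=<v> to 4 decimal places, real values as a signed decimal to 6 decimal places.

Legendre polynomial (addition theorem), +0.060122

This sum is the spherical-harmonic addition theorem: it equals the Legendre polynomial P_l(cos γ) of the angle γ between the two directions.
Addition theorem: P_1(cos γ) = (4π/3) Σ_m Y*_{lm}(Ω₁) Y_{lm}(Ω₂), m = −1…1:
  m=-1: Y*=+0.344749-0.011514i  Y=+0.003067-0.049005i  product +0.000493-0.016930i
  m=+0: Y*=+0.027638-0.000000i  Y=+0.483643+0.000000i  product +0.013367+0.000000i
  m=+1: Y*=-0.344749-0.011514i  Y=-0.003067-0.049005i  product +0.000493+0.016930i
Accumulated sum +0.014353+0.000000i; after 4π/(2l+1) scaling, +0.060122+0.000000i ⇒ P_1 = 0.060122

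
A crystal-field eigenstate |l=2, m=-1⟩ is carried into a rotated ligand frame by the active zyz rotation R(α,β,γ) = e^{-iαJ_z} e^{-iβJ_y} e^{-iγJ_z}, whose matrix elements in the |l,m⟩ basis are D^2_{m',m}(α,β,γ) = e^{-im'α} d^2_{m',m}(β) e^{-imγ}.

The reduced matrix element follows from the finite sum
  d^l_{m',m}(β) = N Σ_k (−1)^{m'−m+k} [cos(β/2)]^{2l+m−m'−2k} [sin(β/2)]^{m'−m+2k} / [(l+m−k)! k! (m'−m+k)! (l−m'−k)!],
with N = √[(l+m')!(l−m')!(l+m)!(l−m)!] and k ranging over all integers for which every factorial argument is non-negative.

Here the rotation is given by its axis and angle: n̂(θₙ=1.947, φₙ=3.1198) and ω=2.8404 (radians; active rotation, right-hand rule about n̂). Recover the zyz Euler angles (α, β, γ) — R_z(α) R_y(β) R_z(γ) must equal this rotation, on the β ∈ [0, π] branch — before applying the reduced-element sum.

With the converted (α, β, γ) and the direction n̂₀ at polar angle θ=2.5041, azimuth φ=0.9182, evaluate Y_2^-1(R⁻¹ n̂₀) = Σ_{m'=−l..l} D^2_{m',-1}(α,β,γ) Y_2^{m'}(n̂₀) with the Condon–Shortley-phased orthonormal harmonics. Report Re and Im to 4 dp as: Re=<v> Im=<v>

Re=-0.2388 Im=0.1367

Axis–angle → zyz. n̂ = (sinθₙcosφₙ, sinθₙsinφₙ, cosθₙ) = (-0.929845, +0.020267, -0.367392), ω = 2.8404.
R = I cosω + sinω [n̂]ₓ + (1−cosω) n̂n̂ᵀ gives
  R = [+0.735319, +0.072148, +0.673870; -0.145832, -0.954180, +0.261291; +0.661845, -0.290404, -0.691105]
β = atan2(√(R₁₃²+R₂₃²), R₃₃) = 2.333814; α = atan2(R₂₃, R₁₃) mod 2π = 0.369899; γ = atan2(R₃₂, −R₃₁) mod 2π = 3.555076
Need the full column D^2_{m',-1} for m'=−2..2 at α=0.3699, β=2.3338, γ=3.5551.
cos(β/2)=0.392998, sin(β/2)=0.919539
d^2_{-2,-1}: single k=1 term ⇒ +0.111627;  D = -0.045264-0.102039i
d^2_{-1,-1}: k∈[0..1] ⇒ +0.023854 -0.391780 = -0.367926;  D = +0.260687+0.259638i
d^2_{0,-1}: k∈[0..1] ⇒ -0.136715 +0.748474 = +0.611759;  D = -0.560204-0.245806i
d^2_{1,-1}: k∈[0..1] ⇒ +0.391780 -0.714959 = -0.323179;  D = +0.322872+0.014081i
d^2_{2,-1}: single k=0 term ⇒ -0.611127;  D = +0.578878-0.195898i
Y_2^{m'}(θ=2.5041,φ=0.9182) and Σ D·Y over m':
  (-0.0453-0.1020i)·(-0.0359-0.1320i)  (+0.2607+0.2596i)·(-0.2244+0.2936i)  (-0.5602-0.2458i)·(+0.2956+0.0000i)  (+0.3229+0.0141i)·(+0.2244+0.2936i)  (+0.5789-0.1959i)·(-0.0359+0.1320i)
Y_2^-1(R⁻¹ n̂) = -0.238777+0.136666i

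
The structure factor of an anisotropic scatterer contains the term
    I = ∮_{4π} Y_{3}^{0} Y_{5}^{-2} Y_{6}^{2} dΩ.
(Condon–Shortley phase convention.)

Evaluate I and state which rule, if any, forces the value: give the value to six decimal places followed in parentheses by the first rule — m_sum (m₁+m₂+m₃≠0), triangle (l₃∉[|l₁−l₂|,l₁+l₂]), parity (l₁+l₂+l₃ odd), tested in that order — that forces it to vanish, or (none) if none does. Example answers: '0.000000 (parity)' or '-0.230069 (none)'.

0.058844 (none)

m-sum 0 ✓  L=14 even ✓  2≤6≤8 ✓
Π(2lᵢ+1) = 7×11×13 = 1001
triangle coeff Δ(3,5,6) = 1/675675
Σ_t [0,2]: t=0:+1/8640 t=1:−1/2304 t=2:+1/8640 = -7/34560
(3j)²=7/429 [(3 5 6; 0 0 0)], sign=-1
Σ_t [0,2]: t=0:+1/8640 t=1:−1/5760 t=2:+1/60480 = -1/24192
(3j)²=8/3003 [(3 5 6; 0 -2 2)], sign=-1
⇒ 4πI² = 56/1287
I = (+1)√(56/1287/(4π)) = 0.05884368
No selection rule forces the value: the integral is nonzero (none).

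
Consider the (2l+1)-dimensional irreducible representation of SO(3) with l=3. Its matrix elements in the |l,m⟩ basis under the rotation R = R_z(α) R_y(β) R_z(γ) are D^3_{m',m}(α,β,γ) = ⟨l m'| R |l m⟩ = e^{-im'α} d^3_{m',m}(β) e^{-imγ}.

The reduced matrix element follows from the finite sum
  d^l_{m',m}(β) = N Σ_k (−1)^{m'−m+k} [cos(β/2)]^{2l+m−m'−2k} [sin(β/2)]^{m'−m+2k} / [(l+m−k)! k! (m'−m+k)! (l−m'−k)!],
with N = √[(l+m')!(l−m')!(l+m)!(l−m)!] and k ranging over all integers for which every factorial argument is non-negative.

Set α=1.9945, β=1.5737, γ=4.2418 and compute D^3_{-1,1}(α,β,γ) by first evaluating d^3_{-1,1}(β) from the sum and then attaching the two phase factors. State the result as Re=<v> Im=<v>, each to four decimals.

Re=0.0808 Im=0.1006

D^3_{-1,1}(1.9945,1.5737,4.2418) = e^{-i·-1·1.9945}·d^3_{-1,1}(1.5737)·e^{-i·1·4.2418}. Compute d first:
With c≡cos(β/2)=0.706079 and s≡sin(β/2)=0.708133, N=[2·24·24·2]^{1/2}=48.000000
The bounds max(0,m−m')=2 and min(l+m,l−m')=4 give 3 terms
  k=2: (−1)^0·48.0000/(8)·0.7061^4·0.7081^2 = +0.747816
  k=3: (−1)^1·48.0000/(6)·0.7061^2·0.7081^4 = -1.002895
  k=4: (−1)^2·48.0000/(48)·0.7061^0·0.7081^6 = +0.126092
d^3_{-1,1}(1.5737) = +0.747816 -1.002895 +0.126092 = -0.128987
D = (-0.411139+0.911572i)·(-0.128987)·(-0.453411+0.891301i) = +0.080755+0.100580i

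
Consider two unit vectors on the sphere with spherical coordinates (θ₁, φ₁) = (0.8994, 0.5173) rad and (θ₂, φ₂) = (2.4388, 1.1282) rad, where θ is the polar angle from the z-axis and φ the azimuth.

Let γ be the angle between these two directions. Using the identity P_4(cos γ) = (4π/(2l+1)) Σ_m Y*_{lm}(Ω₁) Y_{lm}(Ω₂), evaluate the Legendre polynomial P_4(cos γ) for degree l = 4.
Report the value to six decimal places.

Summing Y*_{l m}(θ₁,φ₁)·Y_{l m}(θ₂,φ₂) over m ∈ [−4, 4]; prefactor 4π/(2·4+1) = 1.396263:
  m=-4: (-0.079495+0.146068i) × (-0.015313+0.075703i) = -0.009840-0.008255i  (running Σ = -0.009840-0.008255i)
  m=-3: (+0.007061+0.373652i) × (+0.250318-0.062055i) = +0.024955+0.093094i  (running Σ = +0.015114+0.084839i)
  m=-2: (+0.179028+0.301257i) × (-0.272142-0.332703i) = +0.051508-0.141548i  (running Σ = +0.066622-0.056709i)
  m=-1: (-0.058303-0.033173i) × (-0.107485+0.226782i) = +0.013790-0.009656i  (running Σ = +0.080412-0.066365i)
  m=0: (-0.356290-0.000000i) × (-0.275274+0.000000i) = +0.098077+0.000000i  (running Σ = +0.178489-0.066365i)
  m=1: (+0.058303-0.033173i) × (+0.107485+0.226782i) = +0.013790+0.009656i  (running Σ = +0.192279-0.056709i)
  m=2: (+0.179028-0.301257i) × (-0.272142+0.332703i) = +0.051508+0.141548i  (running Σ = +0.243787+0.084839i)
  m=3: (-0.007061+0.373652i) × (-0.250318-0.062055i) = +0.024955-0.093094i  (running Σ = +0.268742-0.008255i)
  m=4: (-0.079495-0.146068i) × (-0.015313-0.075703i) = -0.009840+0.008255i  (running Σ = +0.258901-0.000000i)
Σ over m = +0.258901-0.000000i; ×(4π/9) → +0.361494-0.000000i. Real part: 0.361494

0.361494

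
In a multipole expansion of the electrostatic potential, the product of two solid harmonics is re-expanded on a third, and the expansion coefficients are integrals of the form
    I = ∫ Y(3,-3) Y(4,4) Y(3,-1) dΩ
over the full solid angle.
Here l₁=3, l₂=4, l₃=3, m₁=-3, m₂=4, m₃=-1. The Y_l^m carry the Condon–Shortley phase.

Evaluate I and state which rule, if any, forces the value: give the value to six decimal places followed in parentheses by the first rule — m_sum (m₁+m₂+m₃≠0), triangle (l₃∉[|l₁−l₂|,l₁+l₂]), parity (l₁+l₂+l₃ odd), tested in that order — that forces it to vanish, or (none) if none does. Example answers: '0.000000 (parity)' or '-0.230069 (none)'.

m-sum 0 ✓  L=10 even ✓  1≤3≤7 ✓
Π(2lᵢ+1) = 7×9×7 = 441
triangle coeff Δ(3,4,3) = 1/34650
Σ_t [1,3]: t=1:−1/72 t=2:+1/16 t=3:−1/72 = 5/144
(3j)²=2/77 [(3 4 3; 0 0 0)], sign=-1
Σ_t [4,4]: t=4:+1/1152 = 1/1152
(3j)²=1/33 [(3 4 3; -3 4 -1)], sign=+1
⇒ 4πI² = 42/121
I = (-1)√(42/121/(4π)) = -0.16619847
No selection rule forces the value: the integral is nonzero (none).

-0.166198 (none)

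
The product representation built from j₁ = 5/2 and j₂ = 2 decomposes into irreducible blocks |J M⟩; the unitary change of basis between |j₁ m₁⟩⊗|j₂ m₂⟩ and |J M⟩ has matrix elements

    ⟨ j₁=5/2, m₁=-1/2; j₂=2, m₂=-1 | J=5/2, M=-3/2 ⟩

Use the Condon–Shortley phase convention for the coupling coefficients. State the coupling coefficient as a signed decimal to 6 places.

-0.414039  (= −√(6/35))

triangle: 2!·3!·2!/8! = 24/40320
(j±m)!: 2!·3!·1!·3!·1!·4! = 1728
prefactor² = (2J+1)·Δ·N² = 216/35
  k=0: +1/(0!·2!·3!·1!·0!·1!) = 1/12
  k=1: −1/(1!·1!·2!·0!·1!·2!) = -1/4
Σ = -1/6  ⇒  CG² = 216/35·(-1/6)² = 6/35
CG = −√(6/35) = -0.414039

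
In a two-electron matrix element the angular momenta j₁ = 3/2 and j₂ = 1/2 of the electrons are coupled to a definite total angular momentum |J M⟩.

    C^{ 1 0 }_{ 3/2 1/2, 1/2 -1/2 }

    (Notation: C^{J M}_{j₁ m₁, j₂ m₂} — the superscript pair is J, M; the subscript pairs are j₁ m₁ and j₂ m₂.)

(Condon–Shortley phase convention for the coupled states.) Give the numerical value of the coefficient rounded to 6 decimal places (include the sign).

triangle: 1!*2!*0!/4! = 2/24
(j±m)!: 2!*1!*0!*1!*1!*1! = 2
prefactor² = (2J+1)*Δ*N² = 1/2
  k=0: +1/(0!*1!*1!*0!*1!*0!) = 1
Σ = 1  ⇒  CG² = 1/2*1² = 1/2
CG = +√(1/2) = +0.707107

+0.707107  (= +√(1/2))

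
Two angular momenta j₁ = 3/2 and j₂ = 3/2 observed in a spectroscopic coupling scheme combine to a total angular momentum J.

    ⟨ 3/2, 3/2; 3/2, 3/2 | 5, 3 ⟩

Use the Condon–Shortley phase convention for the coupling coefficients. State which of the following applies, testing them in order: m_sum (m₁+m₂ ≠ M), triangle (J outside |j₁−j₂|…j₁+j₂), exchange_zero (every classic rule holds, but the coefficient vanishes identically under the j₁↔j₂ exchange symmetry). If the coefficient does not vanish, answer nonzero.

triangle

m-sum: m₁+m₂ = 3/2+3/2 = 3, M = 3  ✓
triangle: need |j₁−j₂| ≤ J ≤ j₁+j₂, i.e. J ∈ [0, 3]; J = 5 is outside ✗ ⇒ coefficient is 0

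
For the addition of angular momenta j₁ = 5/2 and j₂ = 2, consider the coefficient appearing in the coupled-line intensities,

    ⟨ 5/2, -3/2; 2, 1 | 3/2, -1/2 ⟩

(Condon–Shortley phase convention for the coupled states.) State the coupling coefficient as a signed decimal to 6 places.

+√(2/105) = +0.138013

√[4·3!2!1!/7! · 1!4!3!1!1!2!] = √(96/35)
  +(−1)^2/∏(2,1,2,1,0,0)! = 1/4  (running 1/4)
  +(−1)^3/∏(3,0,1,0,1,1)! = -1/6  (running 1/12)
⟨..|..⟩ = √(96/35)·(1/12) = +0.138013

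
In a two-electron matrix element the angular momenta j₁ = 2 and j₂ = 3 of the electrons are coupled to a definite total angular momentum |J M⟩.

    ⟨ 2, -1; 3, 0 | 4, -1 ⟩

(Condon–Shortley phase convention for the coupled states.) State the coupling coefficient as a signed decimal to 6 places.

√[9·1!3!5!/10! · 1!3!3!3!3!5!] = √(1944/7)
  +(−1)^0/∏(0,1,3,3,0,2)! = 1/72  (running 1/72)
  +(−1)^1/∏(1,0,2,2,1,3)! = -1/24  (running -1/36)
⟨..|..⟩ = √(1944/7)·(-1/36) = -0.462910

−√(3/14) ≈ -0.462910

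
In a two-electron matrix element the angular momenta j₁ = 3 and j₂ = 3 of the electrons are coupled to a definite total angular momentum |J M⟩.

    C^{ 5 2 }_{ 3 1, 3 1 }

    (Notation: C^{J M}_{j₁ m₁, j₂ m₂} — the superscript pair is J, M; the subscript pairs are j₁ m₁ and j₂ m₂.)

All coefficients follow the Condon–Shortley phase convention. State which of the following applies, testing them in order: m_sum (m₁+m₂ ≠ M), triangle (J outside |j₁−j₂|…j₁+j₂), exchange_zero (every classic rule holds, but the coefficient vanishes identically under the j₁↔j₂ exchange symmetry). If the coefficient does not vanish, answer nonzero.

m-sum: m₁+m₂ = 1+1 = 2, M = 2  ✓
triangle: |j₁−j₂| = 0 ≤ J = 5 ≤ j₁+j₂ = 6  ✓
exchange: j₁=j₂ and m₁=m₂, and (−1)^(j₁+j₂−J) = (−1)^1 = −1 forces ⟨j₁m₁;j₂m₂|JM⟩ = −⟨j₂m₂;j₁m₁|JM⟩ = −⟨j₁m₁;j₂m₂|JM⟩ ⇒ the coefficient vanishes identically
Racah sum check: Σ_k collapses to 0 ⇒ CG = 0

exchange_zero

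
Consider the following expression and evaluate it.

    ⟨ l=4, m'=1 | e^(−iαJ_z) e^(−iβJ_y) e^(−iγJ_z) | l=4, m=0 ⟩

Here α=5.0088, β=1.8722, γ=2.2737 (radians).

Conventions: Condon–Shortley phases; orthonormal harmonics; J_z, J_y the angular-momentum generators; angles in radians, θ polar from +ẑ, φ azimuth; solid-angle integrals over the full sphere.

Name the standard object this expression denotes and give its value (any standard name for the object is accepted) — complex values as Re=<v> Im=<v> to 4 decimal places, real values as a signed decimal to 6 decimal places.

Wigner D-matrix element, Re=-0.1103 Im=-0.3612

This is a Wigner D-matrix element — the rotation-matrix element ⟨l m'| R(α,β,γ) |l m⟩ in the angular-momentum basis.
First d^4_{1,0}(β=1.8722), then the phase factors e^{-i(1)α} and e^{-i(0)γ}:
Half-angle: c=0.592933, s=0.805252. N=√(120·6·24·24)=643.987578
k: max(0,(0)−(1))=0 … min(4+(0),4−(1))=3
  k=0: (−1)^1·643.9876/(144)·0.5929^7·0.8053^1 = -0.092787
  k=1: (−1)^2·643.9876/(24)·0.5929^5·0.8053^3 = +1.026809
  k=2: (−1)^3·643.9876/(24)·0.5929^3·0.8053^5 = -1.893833
  k=3: (−1)^4·643.9876/(144)·0.5929^1·0.8053^7 = +0.582160
d^4_{1,0}(1.8722) = -0.092787 +1.026809 -1.893833 +0.582160 = -0.377651
D = (+0.292090+0.956391i)·(-0.377651)·(+1.000000+0.000000i) = -0.110308-0.361182i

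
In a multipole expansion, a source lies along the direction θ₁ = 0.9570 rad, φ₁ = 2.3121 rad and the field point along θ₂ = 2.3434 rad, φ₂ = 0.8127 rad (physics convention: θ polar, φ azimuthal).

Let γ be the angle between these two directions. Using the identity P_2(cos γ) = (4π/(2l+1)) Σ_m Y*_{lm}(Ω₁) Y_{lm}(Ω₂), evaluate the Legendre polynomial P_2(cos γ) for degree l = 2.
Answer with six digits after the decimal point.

-0.305305

Expand P_2 via completeness: Σ_{m} conj(Y_{2,m}) at Ω₁ times Y_{2,m} at Ω₂ —
  term(m=-2) = -0.05061 + 0.00728j   from Y*(Ω₁)=-0.02273 - 0.25713j, Y(Ω₂)=-0.01081 - 0.19778j
  term(m=-1) = -0.01002 - 0.14010j   from Y*(Ω₁)=-0.24562 + 0.26830j, Y(Ω₂)=-0.26549 + 0.28040j
  term(m=+0) = -0.00022 + 0.00000j   from Y*(Ω₁)=-0.00150 + 0.00000j, Y(Ω₂)=0.14559 + 0.00000j
  term(m=+1) = -0.01002 + 0.14010j   from Y*(Ω₁)=0.24562 + 0.26830j, Y(Ω₂)=0.26549 + 0.28040j
  term(m=+2) = -0.05061 - 0.00728j   from Y*(Ω₁)=-0.02273 + 0.25713j, Y(Ω₂)=-0.01081 + 0.19778j
Σ over m = -0.12148 - 0.00000j; ×(4π/5) → -0.30531 - 0.00000j. Real part: -0.305305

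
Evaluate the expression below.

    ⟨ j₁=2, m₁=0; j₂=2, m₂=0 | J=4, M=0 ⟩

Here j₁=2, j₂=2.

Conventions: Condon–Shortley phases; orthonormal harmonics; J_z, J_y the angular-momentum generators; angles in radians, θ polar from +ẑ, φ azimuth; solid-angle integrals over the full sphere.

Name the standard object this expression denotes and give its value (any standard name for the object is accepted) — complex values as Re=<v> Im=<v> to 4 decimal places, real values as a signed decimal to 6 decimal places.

This is a Clebsch–Gordan (vector-coupling) coefficient.
j₁+j₂−J=0  J+j₁−j₂=4  J−j₁+j₂=4  j₁+j₂+J+1=9
(j₁±m₁, j₂±m₂, J±M) = (2,2,2,2,4,4)
P² = 4608/35
sum k=0..0:
  [0] +1/16 = 1/16
S = 1/16
C² = P²·S² = 18/35 ; C = +0.717137

Clebsch–Gordan coefficient, +√(18/35) ≈ +0.717137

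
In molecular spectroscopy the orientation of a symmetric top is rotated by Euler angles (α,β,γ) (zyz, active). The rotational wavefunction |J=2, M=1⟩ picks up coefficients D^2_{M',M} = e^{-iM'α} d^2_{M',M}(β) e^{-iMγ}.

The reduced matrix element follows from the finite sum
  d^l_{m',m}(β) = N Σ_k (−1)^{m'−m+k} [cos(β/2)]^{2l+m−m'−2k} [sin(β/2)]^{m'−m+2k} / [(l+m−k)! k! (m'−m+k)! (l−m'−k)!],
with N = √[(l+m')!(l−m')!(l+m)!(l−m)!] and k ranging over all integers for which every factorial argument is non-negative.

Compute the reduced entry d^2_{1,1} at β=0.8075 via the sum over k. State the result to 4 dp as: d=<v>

d=0.3236

d^2_{1,1}(β=0.8075) via the finite sum:
With c≡cos(β/2)=0.919594 and s≡sin(β/2)=0.392870, N=[6·1·6·1]^{1/2}=6.000000
The bounds max(0,m−m')=0 and min(l+m,l−m')=1 give 2 terms
  k=0: (−1)^0·6.0000/(6)·0.9196^4·0.3929^0 = +0.715130
  k=1: (−1)^1·6.0000/(2)·0.9196^2·0.3929^2 = -0.391571
d^2_{1,1}(0.8075) = +0.715130 -0.391571 = +0.323559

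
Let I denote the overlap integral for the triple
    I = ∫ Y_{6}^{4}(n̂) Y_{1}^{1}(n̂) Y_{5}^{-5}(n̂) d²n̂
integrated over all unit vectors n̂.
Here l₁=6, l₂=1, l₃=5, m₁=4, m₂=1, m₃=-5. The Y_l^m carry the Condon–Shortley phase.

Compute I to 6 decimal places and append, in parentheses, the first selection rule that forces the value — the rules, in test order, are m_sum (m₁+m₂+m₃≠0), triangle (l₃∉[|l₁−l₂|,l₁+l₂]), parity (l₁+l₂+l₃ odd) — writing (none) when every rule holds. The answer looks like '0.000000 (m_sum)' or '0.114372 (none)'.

0.040859 (none)

m-sum 0 ✓  L=12 even ✓  5≤5≤7 ✓
Π(2lᵢ+1) = 13×3×11 = 429
triangle coeff Δ(6,1,5) = 1/858
Σ_t [1,1]: t=1:−1/14400 = -1/14400
(3j)²=6/143 [(6 1 5; 0 0 0)], sign=+1
Σ_t [2,2]: t=2:+1/7257600 = 1/7257600
(3j)²=1/858 [(6 1 5; 4 1 -5)], sign=+1
⇒ 4πI² = 3/143
I = (+1)√(3/143/(4π)) = 0.04085899
No selection rule forces the value: the integral is nonzero (none).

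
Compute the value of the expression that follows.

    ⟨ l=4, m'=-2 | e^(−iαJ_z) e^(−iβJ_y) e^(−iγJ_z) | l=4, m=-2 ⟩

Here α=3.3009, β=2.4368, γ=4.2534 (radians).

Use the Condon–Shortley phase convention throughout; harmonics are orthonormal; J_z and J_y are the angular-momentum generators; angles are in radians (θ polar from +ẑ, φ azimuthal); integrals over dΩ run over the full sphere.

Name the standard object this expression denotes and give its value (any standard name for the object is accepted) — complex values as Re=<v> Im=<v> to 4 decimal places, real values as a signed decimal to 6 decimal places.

This is a Wigner D-matrix element — the rotation-matrix element ⟨l m'| R(α,β,γ) |l m⟩ in the angular-momentum basis.
First d^4_{-2,-2}(β=2.4368), then the phase factors e^{-i(-2)α} and e^{-i(-2)γ}:
c=cos(2.436800/2)=0.345148, s=sin(2.436800/2)=0.938548; N=√[2·720·2·720]=1440.000000
k∈{0,1,2} keeps every argument non-negative
  k=0: (−1)^0·1440.0000/(1440)·0.3451^8·0.9385^0 = +0.000201
  k=1: (−1)^1·1440.0000/(120)·0.3451^6·0.9385^2 = -0.017870
  k=2: (−1)^2·1440.0000/(96)·0.3451^4·0.9385^4 = +0.165173
d^4_{-2,-2}(2.4368) = +0.000201 -0.017870 +0.165173 = +0.147504
Attach z-rotation phases: D = e^{-i(-2)(3.3009)}·(+0.147504)·e^{-i(-2)(4.2534)} = -0.121793+0.083210i

Wigner D-matrix element, Re=-0.1218 Im=0.0832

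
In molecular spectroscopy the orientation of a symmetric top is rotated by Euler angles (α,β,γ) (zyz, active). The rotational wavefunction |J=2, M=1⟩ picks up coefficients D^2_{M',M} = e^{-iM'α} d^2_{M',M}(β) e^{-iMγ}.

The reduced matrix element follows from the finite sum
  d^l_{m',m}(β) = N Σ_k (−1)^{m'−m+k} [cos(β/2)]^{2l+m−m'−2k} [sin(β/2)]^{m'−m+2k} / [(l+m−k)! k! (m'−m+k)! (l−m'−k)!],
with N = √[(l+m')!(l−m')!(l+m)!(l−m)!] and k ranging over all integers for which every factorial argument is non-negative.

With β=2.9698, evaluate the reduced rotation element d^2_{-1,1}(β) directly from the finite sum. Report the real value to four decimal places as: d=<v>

d=-0.9634

d^2_{-1,1}(β=2.9698) via the finite sum:
c=cos(2.969800/2)=0.085791, s=sin(2.969800/2)=0.996313; N=√[1·6·6·1]=6.000000
Admissible k: 2..3 (factorial args all ≥0)
  k=2: (−1)^0·6.0000/(2)·0.0858^2·0.9963^2 = +0.021918
  k=3: (−1)^1·6.0000/(6)·0.0858^0·0.9963^4 = -0.985334
d^2_{-1,1}(2.9698) = +0.021918 -0.985334 = -0.963416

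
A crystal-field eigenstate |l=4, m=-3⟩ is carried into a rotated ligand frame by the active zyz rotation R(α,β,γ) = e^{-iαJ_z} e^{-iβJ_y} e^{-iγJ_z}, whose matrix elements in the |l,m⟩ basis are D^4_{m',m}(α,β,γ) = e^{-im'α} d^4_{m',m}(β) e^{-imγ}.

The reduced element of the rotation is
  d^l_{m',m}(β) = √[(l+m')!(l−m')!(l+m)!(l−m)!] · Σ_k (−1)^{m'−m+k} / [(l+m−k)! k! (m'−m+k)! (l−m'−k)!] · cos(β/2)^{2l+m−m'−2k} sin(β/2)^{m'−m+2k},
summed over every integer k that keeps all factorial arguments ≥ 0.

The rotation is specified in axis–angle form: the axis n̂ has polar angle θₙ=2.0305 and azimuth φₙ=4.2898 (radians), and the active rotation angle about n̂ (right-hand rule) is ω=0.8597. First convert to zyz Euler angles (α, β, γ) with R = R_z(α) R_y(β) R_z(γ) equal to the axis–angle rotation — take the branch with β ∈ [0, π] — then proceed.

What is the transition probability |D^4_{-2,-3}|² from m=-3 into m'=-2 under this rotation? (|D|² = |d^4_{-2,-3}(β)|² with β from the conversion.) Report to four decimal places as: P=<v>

Axis–angle → zyz. n̂ = (sinθₙcosφₙ, sinθₙsinφₙ, cosθₙ) = (-0.367546, -0.817347, -0.443683), ω = 0.8597.
R = I cosω + sinω [n̂]ₓ + (1−cosω) n̂n̂ᵀ gives
  R = [+0.699586, +0.440498, -0.562619; -0.231811, +0.884704, +0.404428; +0.675901, -0.152511, +0.721039]
β = atan2(√(R₁₃²+R₂₃²), R₃₃) = 0.765495; α = atan2(R₂₃, R₁₃) mod 2π = 2.518339; γ = atan2(R₃₂, −R₃₁) mod 2π = 3.363517
D^4_{-2,-3}(2.5183,0.7655,3.3635) = e^{-i·-2·2.5183}·d^4_{-2,-3}(0.7655)·e^{-i·-3·3.3635}. Compute d first:
Half-angle: c=0.927642, s=0.373471. N=√(2·720·1·5040)=2693.993318
The bounds max(0,m−m')=0 and min(l+m,l−m')=1 give 2 terms
  k=0: (−1)^1·2693.9933/(720)·0.9276^7·0.3735^1 = -0.826006
  k=1: (−1)^2·2693.9933/(240)·0.9276^5·0.3735^3 = +0.401659
d^4_{-2,-3}(0.7655) = -0.826006 +0.401659 = -0.424348
|D^4_{-2,-3}|² = |d^4_{-2,-3}(β)|² = (-0.424348)² = 0.180071 (the z-rotation phases have unit modulus)

P=0.1801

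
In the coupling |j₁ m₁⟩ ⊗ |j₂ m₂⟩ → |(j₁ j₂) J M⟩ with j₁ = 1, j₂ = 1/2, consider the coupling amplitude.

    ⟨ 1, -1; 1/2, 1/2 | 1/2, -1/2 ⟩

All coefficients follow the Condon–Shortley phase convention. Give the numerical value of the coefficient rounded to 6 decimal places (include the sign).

−√(2/3) ≈ -0.816497

√[2·1!1!0!/3! · 0!2!1!0!0!1!] = √(2/3)
  +(−1)^1/∏(1,0,1,0,0,0)! = -1  (running -1)
⟨..|..⟩ = √(2/3)·(-1) = -0.816497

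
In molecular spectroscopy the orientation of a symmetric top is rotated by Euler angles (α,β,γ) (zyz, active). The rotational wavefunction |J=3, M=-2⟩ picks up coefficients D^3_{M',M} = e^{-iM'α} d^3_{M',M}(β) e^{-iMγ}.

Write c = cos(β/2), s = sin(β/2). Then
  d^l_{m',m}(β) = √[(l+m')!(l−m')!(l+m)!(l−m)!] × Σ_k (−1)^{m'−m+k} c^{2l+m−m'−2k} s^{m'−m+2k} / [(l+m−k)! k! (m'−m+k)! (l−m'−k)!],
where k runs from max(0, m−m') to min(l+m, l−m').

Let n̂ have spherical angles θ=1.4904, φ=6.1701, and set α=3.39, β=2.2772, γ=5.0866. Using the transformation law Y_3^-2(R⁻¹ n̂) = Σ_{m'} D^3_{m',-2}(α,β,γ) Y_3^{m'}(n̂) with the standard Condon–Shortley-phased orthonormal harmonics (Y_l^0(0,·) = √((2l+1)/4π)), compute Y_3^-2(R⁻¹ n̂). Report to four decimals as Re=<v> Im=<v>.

Re=0.3011 Im=-0.1278

Need the full column D^3_{m',-2} for m'=−3..3 at α=3.3900, β=2.2772, γ=5.0866.
cos(β/2)=0.418866, sin(β/2)=0.908048
d^3_{-3,-2}: single k=1 term ⇒ +0.028679;  D = +0.002210+0.028593i
d^3_{-2,-2}: k∈[0..1] ⇒ +0.005401 -0.126908 = -0.121507;  D = +0.038863+0.115125i
d^3_{-1,-2}: k∈[0..1] ⇒ -0.037024 +0.348002 = +0.310978;  D = +0.168851+0.261145i
d^3_{0,-2}: k∈[0..1] ⇒ +0.139021 -0.653351 = -0.514330;  D = +0.376882+0.349993i
d^3_{1,-2}: k∈[0..1] ⇒ -0.348002 +0.817748 = +0.469745;  D = +0.412237+0.225214i
d^3_{2,-2}: k∈[0..1] ⇒ +0.596425 -0.560600 = +0.035825;  D = -0.034697-0.008919i
d^3_{3,-2}: single k=0 term ⇒ -0.633425;  D = -0.633421-0.002027i
Y_3^{m'}(θ=1.4904,φ=6.1701) and Σ D·Y over m':
  (+0.0022+0.0286i)·(+0.3896+0.1375i)  (+0.0389+0.1151i)·(+0.0795+0.0183i)  (+0.1689+0.2611i)·(-0.3098-0.0352i)  (+0.3769+0.3500i)·(-0.0889+0.0000i)  (+0.4122+0.2252i)·(+0.3098-0.0352i)  (-0.0347-0.0089i)·(+0.0795-0.0183i)  (-0.6334-0.0020i)·(-0.3896+0.1375i)
Y_3^-2(R⁻¹ n̂) = +0.301058-0.127780i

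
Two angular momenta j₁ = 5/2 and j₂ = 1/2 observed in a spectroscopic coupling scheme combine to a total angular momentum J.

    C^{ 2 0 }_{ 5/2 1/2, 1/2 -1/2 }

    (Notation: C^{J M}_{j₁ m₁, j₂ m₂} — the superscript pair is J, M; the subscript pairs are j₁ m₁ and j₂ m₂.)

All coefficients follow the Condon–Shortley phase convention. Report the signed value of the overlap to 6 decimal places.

+√(1/2) ≈ +0.707107

√[5·1!4!0!/6! · 3!2!0!1!2!2!] = √(8)
  +(−1)^0/∏(0,1,2,0,2,0)! = 1/4  (running 1/4)
⟨..|..⟩ = √(8)·(1/4) = +0.707107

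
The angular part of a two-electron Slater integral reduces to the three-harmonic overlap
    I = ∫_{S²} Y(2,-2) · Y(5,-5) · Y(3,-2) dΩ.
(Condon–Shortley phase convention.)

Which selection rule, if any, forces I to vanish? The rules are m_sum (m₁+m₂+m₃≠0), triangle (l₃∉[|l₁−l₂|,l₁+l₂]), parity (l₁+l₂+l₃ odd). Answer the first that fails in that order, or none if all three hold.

Σmᵢ = -9  ✗
l₃∈[|l₁−l₂|,l₁+l₂]=[3,7], have l₃=3
Σlᵢ = 10 ⇒ even

m_sum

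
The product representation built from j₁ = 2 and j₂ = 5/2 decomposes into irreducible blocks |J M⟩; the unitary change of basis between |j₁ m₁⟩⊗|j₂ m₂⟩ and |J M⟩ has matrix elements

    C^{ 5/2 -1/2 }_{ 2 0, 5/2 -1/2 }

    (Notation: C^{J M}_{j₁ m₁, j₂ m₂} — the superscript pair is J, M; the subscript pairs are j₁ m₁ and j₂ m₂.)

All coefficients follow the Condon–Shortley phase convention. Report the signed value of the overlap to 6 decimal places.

triangle: 2!·2!·3!/8! = 24/40320
(j±m)!: 2!·2!·2!·3!·2!·3! = 576
prefactor² = (2J+1)·Δ·N² = 72/35
  k=0: +1/(0!·2!·2!·2!·0!·1!) = 1/8
  k=1: −1/(1!·1!·1!·1!·1!·2!) = -1/2
  k=2: +1/(2!·0!·0!·0!·2!·3!) = 1/24
Σ = -1/3  ⇒  CG² = 72/35·(-1/3)² = 8/35
CG = −√(8/35) = -0.478091

-0.478091  (= −√(8/35))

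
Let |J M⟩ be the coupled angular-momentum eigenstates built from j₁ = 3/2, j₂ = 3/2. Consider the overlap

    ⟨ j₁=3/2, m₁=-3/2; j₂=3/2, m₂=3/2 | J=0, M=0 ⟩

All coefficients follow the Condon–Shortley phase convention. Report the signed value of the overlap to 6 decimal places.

√[1·3!0!0!/4! · 0!3!3!0!0!0!] = √(9)
  +(−1)^3/∏(3,0,0,0,0,0)! = -1/6  (running -1/6)
⟨..|..⟩ = √(9)·(-1/6) = -0.500000

−√(1/4) ≈ -0.500000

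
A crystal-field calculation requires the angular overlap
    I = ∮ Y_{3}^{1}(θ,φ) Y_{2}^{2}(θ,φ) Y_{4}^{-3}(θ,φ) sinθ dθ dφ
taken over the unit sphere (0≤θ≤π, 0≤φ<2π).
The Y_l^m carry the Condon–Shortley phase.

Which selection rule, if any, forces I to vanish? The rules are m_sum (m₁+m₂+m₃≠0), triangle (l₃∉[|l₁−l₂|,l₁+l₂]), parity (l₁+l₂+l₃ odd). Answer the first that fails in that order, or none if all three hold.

m₁+m₂+m₃ = 1 + 2 − 3 = 0  ✓
triangle: |3−2|=1 ≤ l₃=4 ≤ 3+2=5  ✓
parity: l₁+l₂+l₃ = 9 is odd  ✗

parity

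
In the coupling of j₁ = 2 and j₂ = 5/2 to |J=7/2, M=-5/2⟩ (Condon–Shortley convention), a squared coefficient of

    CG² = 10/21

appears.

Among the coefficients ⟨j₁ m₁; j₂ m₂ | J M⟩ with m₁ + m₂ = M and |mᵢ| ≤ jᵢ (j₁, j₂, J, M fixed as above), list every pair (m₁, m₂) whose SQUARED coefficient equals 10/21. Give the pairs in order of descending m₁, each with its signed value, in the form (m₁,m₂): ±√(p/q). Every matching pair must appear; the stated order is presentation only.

(0,-5/2): +√(10/21)

Admissible pairs with m₁+m₂ = M = -5/2: (-2,-1/2), (-1,-3/2), (0,-5/2)
  (m₁,m₂)=(0,-5/2): CG² = 10/21, CG = +√(10/21)   ← matches the target
  (m₁,m₂)=(-1,-3/2): CG² = 1/63, CG = +√(1/63)
  (m₁,m₂)=(-2,-1/2): CG² = 32/63, CG = −√(32/63)
Pairs with CG² = 10/21: (0,-5/2): +√(10/21)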